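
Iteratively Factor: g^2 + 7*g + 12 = (g + 3)*(g + 4)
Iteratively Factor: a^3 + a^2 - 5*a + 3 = (a + 3)*(a^2 - 2*a + 1) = (a - 1)*(a + 3)*(a - 1)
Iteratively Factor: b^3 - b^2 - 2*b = (b + 1)*(b^2 - 2*b) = (b - 2)*(b + 1)*(b)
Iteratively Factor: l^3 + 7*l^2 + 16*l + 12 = (l + 2)*(l^2 + 5*l + 6) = (l + 2)*(l + 3)*(l + 2)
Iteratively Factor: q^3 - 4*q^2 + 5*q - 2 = (q - 2)*(q^2 - 2*q + 1) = (q - 2)*(q - 1)*(q - 1)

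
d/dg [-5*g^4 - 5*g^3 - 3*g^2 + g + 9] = -20*g^3 - 15*g^2 - 6*g + 1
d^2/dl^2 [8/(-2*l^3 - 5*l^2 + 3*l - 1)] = 16*((6*l + 5)*(2*l^3 + 5*l^2 - 3*l + 1) - (6*l^2 + 10*l - 3)^2)/(2*l^3 + 5*l^2 - 3*l + 1)^3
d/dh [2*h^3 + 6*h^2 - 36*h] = 6*h^2 + 12*h - 36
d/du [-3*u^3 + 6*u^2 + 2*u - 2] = -9*u^2 + 12*u + 2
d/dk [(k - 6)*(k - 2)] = 2*k - 8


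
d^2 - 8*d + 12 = (d - 6)*(d - 2)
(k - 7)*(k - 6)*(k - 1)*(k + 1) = k^4 - 13*k^3 + 41*k^2 + 13*k - 42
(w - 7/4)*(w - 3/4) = w^2 - 5*w/2 + 21/16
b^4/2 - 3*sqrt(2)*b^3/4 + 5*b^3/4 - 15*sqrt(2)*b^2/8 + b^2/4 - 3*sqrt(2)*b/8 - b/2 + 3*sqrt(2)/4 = (b/2 + 1/2)*(b - 1/2)*(b + 2)*(b - 3*sqrt(2)/2)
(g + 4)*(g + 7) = g^2 + 11*g + 28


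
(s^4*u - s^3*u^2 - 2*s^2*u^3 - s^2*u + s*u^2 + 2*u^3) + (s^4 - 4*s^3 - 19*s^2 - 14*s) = s^4*u + s^4 - s^3*u^2 - 4*s^3 - 2*s^2*u^3 - s^2*u - 19*s^2 + s*u^2 - 14*s + 2*u^3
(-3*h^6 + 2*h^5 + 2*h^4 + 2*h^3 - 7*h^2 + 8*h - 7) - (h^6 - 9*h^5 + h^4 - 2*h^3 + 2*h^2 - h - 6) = -4*h^6 + 11*h^5 + h^4 + 4*h^3 - 9*h^2 + 9*h - 1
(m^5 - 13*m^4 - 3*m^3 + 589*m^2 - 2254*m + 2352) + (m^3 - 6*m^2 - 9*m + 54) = m^5 - 13*m^4 - 2*m^3 + 583*m^2 - 2263*m + 2406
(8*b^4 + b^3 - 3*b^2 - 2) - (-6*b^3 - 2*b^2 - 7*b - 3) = 8*b^4 + 7*b^3 - b^2 + 7*b + 1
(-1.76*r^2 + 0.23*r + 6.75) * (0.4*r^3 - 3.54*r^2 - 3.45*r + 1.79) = -0.704*r^5 + 6.3224*r^4 + 7.9578*r^3 - 27.8389*r^2 - 22.8758*r + 12.0825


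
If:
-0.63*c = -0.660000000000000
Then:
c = 1.05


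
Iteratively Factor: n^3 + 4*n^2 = (n)*(n^2 + 4*n) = n*(n + 4)*(n)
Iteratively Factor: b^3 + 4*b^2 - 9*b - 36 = (b - 3)*(b^2 + 7*b + 12) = (b - 3)*(b + 3)*(b + 4)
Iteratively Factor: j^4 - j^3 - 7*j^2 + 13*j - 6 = (j + 3)*(j^3 - 4*j^2 + 5*j - 2) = (j - 1)*(j + 3)*(j^2 - 3*j + 2) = (j - 1)^2*(j + 3)*(j - 2)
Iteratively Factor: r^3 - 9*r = (r + 3)*(r^2 - 3*r) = (r - 3)*(r + 3)*(r)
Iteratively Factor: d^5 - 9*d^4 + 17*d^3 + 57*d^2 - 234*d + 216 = (d - 3)*(d^4 - 6*d^3 - d^2 + 54*d - 72) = (d - 4)*(d - 3)*(d^3 - 2*d^2 - 9*d + 18) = (d - 4)*(d - 3)*(d - 2)*(d^2 - 9) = (d - 4)*(d - 3)*(d - 2)*(d + 3)*(d - 3)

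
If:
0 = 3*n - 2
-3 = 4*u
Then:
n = 2/3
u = -3/4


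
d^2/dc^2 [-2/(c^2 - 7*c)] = 4*(c*(c - 7) - (2*c - 7)^2)/(c^3*(c - 7)^3)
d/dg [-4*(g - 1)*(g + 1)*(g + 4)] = -12*g^2 - 32*g + 4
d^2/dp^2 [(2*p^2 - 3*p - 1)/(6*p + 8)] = 59/(27*p^3 + 108*p^2 + 144*p + 64)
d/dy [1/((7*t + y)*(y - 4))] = ((4 - y)*(7*t + y) - (y - 4)^2)/((7*t + y)^2*(y - 4)^3)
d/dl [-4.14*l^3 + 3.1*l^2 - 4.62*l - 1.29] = -12.42*l^2 + 6.2*l - 4.62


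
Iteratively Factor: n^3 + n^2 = (n + 1)*(n^2) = n*(n + 1)*(n)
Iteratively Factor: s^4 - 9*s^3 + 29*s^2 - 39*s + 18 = (s - 3)*(s^3 - 6*s^2 + 11*s - 6) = (s - 3)^2*(s^2 - 3*s + 2) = (s - 3)^2*(s - 2)*(s - 1)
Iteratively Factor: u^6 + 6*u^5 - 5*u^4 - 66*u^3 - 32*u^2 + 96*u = (u + 4)*(u^5 + 2*u^4 - 13*u^3 - 14*u^2 + 24*u) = (u - 3)*(u + 4)*(u^4 + 5*u^3 + 2*u^2 - 8*u) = u*(u - 3)*(u + 4)*(u^3 + 5*u^2 + 2*u - 8) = u*(u - 3)*(u + 2)*(u + 4)*(u^2 + 3*u - 4) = u*(u - 3)*(u - 1)*(u + 2)*(u + 4)*(u + 4)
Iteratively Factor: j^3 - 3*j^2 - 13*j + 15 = (j - 1)*(j^2 - 2*j - 15) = (j - 5)*(j - 1)*(j + 3)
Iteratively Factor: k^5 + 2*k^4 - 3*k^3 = (k - 1)*(k^4 + 3*k^3) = k*(k - 1)*(k^3 + 3*k^2) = k^2*(k - 1)*(k^2 + 3*k) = k^3*(k - 1)*(k + 3)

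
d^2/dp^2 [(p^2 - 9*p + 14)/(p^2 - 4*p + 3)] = 2*(-5*p^3 + 33*p^2 - 87*p + 83)/(p^6 - 12*p^5 + 57*p^4 - 136*p^3 + 171*p^2 - 108*p + 27)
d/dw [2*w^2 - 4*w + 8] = 4*w - 4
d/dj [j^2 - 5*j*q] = 2*j - 5*q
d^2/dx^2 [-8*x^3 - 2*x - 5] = -48*x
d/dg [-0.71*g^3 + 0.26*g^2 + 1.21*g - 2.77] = -2.13*g^2 + 0.52*g + 1.21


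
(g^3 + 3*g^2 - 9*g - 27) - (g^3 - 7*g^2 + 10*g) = 10*g^2 - 19*g - 27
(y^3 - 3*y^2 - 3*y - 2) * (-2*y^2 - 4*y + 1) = -2*y^5 + 2*y^4 + 19*y^3 + 13*y^2 + 5*y - 2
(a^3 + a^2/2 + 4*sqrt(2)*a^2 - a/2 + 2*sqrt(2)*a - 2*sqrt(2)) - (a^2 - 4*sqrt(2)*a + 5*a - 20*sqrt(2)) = a^3 - a^2/2 + 4*sqrt(2)*a^2 - 11*a/2 + 6*sqrt(2)*a + 18*sqrt(2)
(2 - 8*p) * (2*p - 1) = -16*p^2 + 12*p - 2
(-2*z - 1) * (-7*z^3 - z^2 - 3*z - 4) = 14*z^4 + 9*z^3 + 7*z^2 + 11*z + 4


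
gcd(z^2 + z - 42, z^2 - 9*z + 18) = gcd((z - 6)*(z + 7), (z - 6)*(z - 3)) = z - 6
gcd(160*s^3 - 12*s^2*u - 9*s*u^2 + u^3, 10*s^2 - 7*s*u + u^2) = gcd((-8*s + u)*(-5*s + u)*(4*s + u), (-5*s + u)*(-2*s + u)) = 5*s - u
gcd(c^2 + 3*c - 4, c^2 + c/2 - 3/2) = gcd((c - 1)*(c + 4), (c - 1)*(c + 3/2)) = c - 1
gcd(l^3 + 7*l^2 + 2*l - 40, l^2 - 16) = l + 4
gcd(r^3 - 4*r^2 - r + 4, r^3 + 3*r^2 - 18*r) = 1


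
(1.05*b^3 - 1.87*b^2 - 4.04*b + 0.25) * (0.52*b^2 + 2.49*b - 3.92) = 0.546*b^5 + 1.6421*b^4 - 10.8731*b^3 - 2.5992*b^2 + 16.4593*b - 0.98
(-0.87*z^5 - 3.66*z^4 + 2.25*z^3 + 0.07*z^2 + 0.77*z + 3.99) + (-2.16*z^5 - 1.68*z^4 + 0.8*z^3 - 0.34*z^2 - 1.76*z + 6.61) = -3.03*z^5 - 5.34*z^4 + 3.05*z^3 - 0.27*z^2 - 0.99*z + 10.6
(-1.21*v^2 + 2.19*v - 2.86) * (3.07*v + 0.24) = -3.7147*v^3 + 6.4329*v^2 - 8.2546*v - 0.6864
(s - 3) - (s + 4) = -7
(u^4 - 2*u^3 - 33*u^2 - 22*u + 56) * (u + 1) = u^5 - u^4 - 35*u^3 - 55*u^2 + 34*u + 56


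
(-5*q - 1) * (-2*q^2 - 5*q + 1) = 10*q^3 + 27*q^2 - 1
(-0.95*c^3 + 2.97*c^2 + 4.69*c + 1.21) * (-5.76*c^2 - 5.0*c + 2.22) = 5.472*c^5 - 12.3572*c^4 - 43.9734*c^3 - 23.8262*c^2 + 4.3618*c + 2.6862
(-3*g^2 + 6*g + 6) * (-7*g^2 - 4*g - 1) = 21*g^4 - 30*g^3 - 63*g^2 - 30*g - 6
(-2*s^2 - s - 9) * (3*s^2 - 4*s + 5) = -6*s^4 + 5*s^3 - 33*s^2 + 31*s - 45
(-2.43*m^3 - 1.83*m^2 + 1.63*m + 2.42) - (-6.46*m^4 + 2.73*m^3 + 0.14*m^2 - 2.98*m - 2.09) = 6.46*m^4 - 5.16*m^3 - 1.97*m^2 + 4.61*m + 4.51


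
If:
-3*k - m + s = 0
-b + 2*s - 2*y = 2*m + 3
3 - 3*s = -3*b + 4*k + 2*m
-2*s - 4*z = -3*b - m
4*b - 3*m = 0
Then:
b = 156*z/131 + 54/131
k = 15/131 - 44*z/131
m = 208*z/131 + 72/131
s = 76*z/131 + 117/131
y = -210*z/131 - 357/262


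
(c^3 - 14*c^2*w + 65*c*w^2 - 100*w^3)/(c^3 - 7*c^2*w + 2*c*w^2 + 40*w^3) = (c - 5*w)/(c + 2*w)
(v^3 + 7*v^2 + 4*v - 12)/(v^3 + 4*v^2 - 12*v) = (v^2 + v - 2)/(v*(v - 2))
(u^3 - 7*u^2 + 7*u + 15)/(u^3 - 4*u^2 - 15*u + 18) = (u^3 - 7*u^2 + 7*u + 15)/(u^3 - 4*u^2 - 15*u + 18)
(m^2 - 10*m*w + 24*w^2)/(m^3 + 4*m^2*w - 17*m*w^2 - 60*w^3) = (m - 6*w)/(m^2 + 8*m*w + 15*w^2)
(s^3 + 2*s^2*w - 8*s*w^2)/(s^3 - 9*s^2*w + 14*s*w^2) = (s + 4*w)/(s - 7*w)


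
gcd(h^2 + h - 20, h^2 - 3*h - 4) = h - 4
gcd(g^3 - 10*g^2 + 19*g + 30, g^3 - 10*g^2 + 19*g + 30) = g^3 - 10*g^2 + 19*g + 30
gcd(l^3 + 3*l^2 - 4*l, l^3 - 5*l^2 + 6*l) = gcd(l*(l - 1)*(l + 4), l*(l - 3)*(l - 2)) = l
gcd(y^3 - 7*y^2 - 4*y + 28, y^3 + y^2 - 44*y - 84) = y^2 - 5*y - 14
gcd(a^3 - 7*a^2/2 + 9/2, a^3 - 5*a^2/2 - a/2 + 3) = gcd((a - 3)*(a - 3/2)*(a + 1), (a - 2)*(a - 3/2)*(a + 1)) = a^2 - a/2 - 3/2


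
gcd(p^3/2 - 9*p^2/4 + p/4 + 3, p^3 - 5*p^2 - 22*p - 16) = p + 1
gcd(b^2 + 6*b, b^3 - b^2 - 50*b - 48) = b + 6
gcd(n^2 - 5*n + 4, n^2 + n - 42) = 1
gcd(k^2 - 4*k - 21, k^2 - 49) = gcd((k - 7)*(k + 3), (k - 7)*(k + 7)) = k - 7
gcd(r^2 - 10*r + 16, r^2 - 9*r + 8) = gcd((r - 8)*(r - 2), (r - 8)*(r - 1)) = r - 8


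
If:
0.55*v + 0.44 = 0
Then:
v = -0.80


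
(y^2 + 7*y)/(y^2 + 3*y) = (y + 7)/(y + 3)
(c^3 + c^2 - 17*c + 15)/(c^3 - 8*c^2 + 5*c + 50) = (c^3 + c^2 - 17*c + 15)/(c^3 - 8*c^2 + 5*c + 50)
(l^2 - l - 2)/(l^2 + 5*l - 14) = (l + 1)/(l + 7)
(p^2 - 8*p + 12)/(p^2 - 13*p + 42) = (p - 2)/(p - 7)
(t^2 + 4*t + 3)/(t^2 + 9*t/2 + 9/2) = 2*(t + 1)/(2*t + 3)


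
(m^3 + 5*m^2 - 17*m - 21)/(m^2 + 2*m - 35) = (m^2 - 2*m - 3)/(m - 5)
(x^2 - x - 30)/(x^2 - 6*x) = (x + 5)/x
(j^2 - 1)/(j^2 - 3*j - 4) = (j - 1)/(j - 4)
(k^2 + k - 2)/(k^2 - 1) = (k + 2)/(k + 1)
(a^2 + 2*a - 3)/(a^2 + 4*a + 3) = (a - 1)/(a + 1)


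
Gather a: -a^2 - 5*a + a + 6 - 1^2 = -a^2 - 4*a + 5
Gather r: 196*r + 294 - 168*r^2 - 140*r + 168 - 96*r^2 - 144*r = -264*r^2 - 88*r + 462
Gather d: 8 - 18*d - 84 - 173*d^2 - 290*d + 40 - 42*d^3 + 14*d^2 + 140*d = -42*d^3 - 159*d^2 - 168*d - 36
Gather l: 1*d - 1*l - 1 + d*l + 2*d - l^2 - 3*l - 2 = 3*d - l^2 + l*(d - 4) - 3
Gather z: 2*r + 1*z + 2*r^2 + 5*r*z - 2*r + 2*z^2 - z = 2*r^2 + 5*r*z + 2*z^2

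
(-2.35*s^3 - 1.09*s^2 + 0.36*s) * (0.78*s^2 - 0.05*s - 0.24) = -1.833*s^5 - 0.7327*s^4 + 0.8993*s^3 + 0.2436*s^2 - 0.0864*s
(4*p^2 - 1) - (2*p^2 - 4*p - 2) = 2*p^2 + 4*p + 1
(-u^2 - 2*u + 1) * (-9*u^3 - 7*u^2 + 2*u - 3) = 9*u^5 + 25*u^4 + 3*u^3 - 8*u^2 + 8*u - 3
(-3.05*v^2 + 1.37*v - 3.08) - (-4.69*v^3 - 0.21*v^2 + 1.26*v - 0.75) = 4.69*v^3 - 2.84*v^2 + 0.11*v - 2.33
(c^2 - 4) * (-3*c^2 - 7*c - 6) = -3*c^4 - 7*c^3 + 6*c^2 + 28*c + 24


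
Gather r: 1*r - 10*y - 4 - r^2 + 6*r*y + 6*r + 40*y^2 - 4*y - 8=-r^2 + r*(6*y + 7) + 40*y^2 - 14*y - 12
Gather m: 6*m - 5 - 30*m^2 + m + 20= -30*m^2 + 7*m + 15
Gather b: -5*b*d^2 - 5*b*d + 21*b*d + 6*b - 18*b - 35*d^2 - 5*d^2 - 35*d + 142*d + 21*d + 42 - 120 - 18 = b*(-5*d^2 + 16*d - 12) - 40*d^2 + 128*d - 96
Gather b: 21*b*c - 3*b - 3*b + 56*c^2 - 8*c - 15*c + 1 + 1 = b*(21*c - 6) + 56*c^2 - 23*c + 2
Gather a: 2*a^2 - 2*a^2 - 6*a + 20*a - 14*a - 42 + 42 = 0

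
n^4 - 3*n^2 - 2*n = n*(n - 2)*(n + 1)^2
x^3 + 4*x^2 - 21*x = x*(x - 3)*(x + 7)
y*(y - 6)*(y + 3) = y^3 - 3*y^2 - 18*y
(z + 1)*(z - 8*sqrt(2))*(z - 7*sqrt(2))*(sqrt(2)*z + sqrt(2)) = sqrt(2)*z^4 - 30*z^3 + 2*sqrt(2)*z^3 - 60*z^2 + 113*sqrt(2)*z^2 - 30*z + 224*sqrt(2)*z + 112*sqrt(2)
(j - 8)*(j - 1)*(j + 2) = j^3 - 7*j^2 - 10*j + 16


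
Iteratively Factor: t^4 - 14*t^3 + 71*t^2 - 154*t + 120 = (t - 5)*(t^3 - 9*t^2 + 26*t - 24) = (t - 5)*(t - 3)*(t^2 - 6*t + 8) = (t - 5)*(t - 4)*(t - 3)*(t - 2)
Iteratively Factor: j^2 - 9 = (j + 3)*(j - 3)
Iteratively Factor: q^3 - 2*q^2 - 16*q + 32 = (q + 4)*(q^2 - 6*q + 8) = (q - 2)*(q + 4)*(q - 4)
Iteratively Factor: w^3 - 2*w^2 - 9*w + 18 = (w - 2)*(w^2 - 9) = (w - 2)*(w + 3)*(w - 3)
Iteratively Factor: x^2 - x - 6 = (x - 3)*(x + 2)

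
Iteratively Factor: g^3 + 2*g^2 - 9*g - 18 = (g + 3)*(g^2 - g - 6) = (g - 3)*(g + 3)*(g + 2)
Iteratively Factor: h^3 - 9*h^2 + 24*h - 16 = (h - 4)*(h^2 - 5*h + 4) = (h - 4)*(h - 1)*(h - 4)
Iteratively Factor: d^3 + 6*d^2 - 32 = (d + 4)*(d^2 + 2*d - 8) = (d - 2)*(d + 4)*(d + 4)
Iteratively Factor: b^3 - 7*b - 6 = (b + 2)*(b^2 - 2*b - 3) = (b - 3)*(b + 2)*(b + 1)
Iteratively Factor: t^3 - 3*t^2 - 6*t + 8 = (t - 1)*(t^2 - 2*t - 8) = (t - 4)*(t - 1)*(t + 2)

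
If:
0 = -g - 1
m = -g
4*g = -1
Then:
No Solution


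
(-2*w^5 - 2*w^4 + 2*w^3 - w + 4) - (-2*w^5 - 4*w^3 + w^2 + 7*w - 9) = -2*w^4 + 6*w^3 - w^2 - 8*w + 13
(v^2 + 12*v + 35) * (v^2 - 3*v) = v^4 + 9*v^3 - v^2 - 105*v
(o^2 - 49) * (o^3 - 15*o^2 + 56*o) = o^5 - 15*o^4 + 7*o^3 + 735*o^2 - 2744*o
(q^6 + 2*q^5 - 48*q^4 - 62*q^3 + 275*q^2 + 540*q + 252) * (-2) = -2*q^6 - 4*q^5 + 96*q^4 + 124*q^3 - 550*q^2 - 1080*q - 504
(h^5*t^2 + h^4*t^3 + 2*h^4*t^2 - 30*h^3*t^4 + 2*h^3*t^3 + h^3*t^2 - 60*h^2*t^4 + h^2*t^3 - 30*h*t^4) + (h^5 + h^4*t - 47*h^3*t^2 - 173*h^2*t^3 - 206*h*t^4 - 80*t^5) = h^5*t^2 + h^5 + h^4*t^3 + 2*h^4*t^2 + h^4*t - 30*h^3*t^4 + 2*h^3*t^3 - 46*h^3*t^2 - 60*h^2*t^4 - 172*h^2*t^3 - 236*h*t^4 - 80*t^5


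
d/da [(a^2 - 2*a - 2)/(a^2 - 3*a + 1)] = (-a^2 + 6*a - 8)/(a^4 - 6*a^3 + 11*a^2 - 6*a + 1)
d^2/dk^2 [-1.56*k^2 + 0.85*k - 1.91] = -3.12000000000000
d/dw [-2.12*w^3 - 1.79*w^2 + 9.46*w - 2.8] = -6.36*w^2 - 3.58*w + 9.46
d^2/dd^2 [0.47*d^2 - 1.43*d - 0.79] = 0.940000000000000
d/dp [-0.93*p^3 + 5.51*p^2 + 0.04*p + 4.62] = -2.79*p^2 + 11.02*p + 0.04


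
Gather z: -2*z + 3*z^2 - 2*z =3*z^2 - 4*z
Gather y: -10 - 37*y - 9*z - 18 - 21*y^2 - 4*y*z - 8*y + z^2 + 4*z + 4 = -21*y^2 + y*(-4*z - 45) + z^2 - 5*z - 24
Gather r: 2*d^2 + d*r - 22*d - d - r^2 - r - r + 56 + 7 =2*d^2 - 23*d - r^2 + r*(d - 2) + 63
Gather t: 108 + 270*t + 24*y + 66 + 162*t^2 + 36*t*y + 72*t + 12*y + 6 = 162*t^2 + t*(36*y + 342) + 36*y + 180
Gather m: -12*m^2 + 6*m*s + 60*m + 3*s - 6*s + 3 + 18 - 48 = -12*m^2 + m*(6*s + 60) - 3*s - 27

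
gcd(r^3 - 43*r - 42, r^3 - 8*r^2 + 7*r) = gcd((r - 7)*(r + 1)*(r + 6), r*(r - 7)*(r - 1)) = r - 7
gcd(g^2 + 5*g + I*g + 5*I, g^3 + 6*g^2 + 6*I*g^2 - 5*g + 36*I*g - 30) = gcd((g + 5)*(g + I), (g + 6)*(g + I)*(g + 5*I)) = g + I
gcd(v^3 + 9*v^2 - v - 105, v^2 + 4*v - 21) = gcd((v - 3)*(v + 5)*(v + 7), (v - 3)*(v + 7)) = v^2 + 4*v - 21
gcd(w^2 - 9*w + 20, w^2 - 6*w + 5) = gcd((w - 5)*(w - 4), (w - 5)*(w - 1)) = w - 5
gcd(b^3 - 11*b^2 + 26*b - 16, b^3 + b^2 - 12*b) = 1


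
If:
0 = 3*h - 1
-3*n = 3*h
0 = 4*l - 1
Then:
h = 1/3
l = 1/4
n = -1/3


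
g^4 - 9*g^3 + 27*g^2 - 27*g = g*(g - 3)^3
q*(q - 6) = q^2 - 6*q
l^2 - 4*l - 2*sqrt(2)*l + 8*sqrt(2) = (l - 4)*(l - 2*sqrt(2))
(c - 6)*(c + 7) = c^2 + c - 42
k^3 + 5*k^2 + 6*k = k*(k + 2)*(k + 3)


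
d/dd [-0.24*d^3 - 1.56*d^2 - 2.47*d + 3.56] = -0.72*d^2 - 3.12*d - 2.47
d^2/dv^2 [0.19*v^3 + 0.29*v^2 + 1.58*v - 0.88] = 1.14*v + 0.58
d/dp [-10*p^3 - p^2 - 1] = 2*p*(-15*p - 1)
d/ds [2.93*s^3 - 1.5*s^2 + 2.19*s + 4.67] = 8.79*s^2 - 3.0*s + 2.19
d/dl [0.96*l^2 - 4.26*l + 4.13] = 1.92*l - 4.26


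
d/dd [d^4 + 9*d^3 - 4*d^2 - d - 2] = 4*d^3 + 27*d^2 - 8*d - 1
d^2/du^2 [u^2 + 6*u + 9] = 2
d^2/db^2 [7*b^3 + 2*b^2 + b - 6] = 42*b + 4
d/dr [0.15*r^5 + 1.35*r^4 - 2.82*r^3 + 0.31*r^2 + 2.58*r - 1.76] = 0.75*r^4 + 5.4*r^3 - 8.46*r^2 + 0.62*r + 2.58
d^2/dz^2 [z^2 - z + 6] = 2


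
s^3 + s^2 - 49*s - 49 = (s - 7)*(s + 1)*(s + 7)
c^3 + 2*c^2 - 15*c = c*(c - 3)*(c + 5)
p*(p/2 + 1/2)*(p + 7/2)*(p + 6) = p^4/2 + 21*p^3/4 + 61*p^2/4 + 21*p/2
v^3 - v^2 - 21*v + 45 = (v - 3)^2*(v + 5)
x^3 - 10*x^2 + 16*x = x*(x - 8)*(x - 2)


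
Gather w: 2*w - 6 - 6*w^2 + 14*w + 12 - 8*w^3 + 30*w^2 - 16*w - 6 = -8*w^3 + 24*w^2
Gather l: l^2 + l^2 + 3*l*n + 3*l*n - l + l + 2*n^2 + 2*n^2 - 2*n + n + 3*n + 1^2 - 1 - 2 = 2*l^2 + 6*l*n + 4*n^2 + 2*n - 2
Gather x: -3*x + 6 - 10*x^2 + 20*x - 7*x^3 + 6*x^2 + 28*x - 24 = -7*x^3 - 4*x^2 + 45*x - 18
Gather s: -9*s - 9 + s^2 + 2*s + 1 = s^2 - 7*s - 8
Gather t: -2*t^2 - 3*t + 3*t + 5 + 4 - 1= 8 - 2*t^2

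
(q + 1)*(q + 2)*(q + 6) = q^3 + 9*q^2 + 20*q + 12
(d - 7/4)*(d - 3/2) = d^2 - 13*d/4 + 21/8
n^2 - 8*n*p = n*(n - 8*p)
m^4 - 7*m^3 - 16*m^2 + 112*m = m*(m - 7)*(m - 4)*(m + 4)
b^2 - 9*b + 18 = (b - 6)*(b - 3)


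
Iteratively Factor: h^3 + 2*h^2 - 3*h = (h - 1)*(h^2 + 3*h) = (h - 1)*(h + 3)*(h)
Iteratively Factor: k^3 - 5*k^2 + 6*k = (k)*(k^2 - 5*k + 6) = k*(k - 3)*(k - 2)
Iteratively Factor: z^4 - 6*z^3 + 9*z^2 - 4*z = (z - 4)*(z^3 - 2*z^2 + z) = (z - 4)*(z - 1)*(z^2 - z) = z*(z - 4)*(z - 1)*(z - 1)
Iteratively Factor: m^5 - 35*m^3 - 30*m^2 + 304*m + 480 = (m + 4)*(m^4 - 4*m^3 - 19*m^2 + 46*m + 120) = (m - 4)*(m + 4)*(m^3 - 19*m - 30) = (m - 4)*(m + 3)*(m + 4)*(m^2 - 3*m - 10) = (m - 5)*(m - 4)*(m + 3)*(m + 4)*(m + 2)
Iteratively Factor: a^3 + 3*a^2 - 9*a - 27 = (a + 3)*(a^2 - 9) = (a - 3)*(a + 3)*(a + 3)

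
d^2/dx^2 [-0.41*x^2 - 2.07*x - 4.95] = -0.820000000000000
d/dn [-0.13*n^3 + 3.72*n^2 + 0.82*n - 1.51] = -0.39*n^2 + 7.44*n + 0.82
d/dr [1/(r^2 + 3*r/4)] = 4*(-8*r - 3)/(r^2*(4*r + 3)^2)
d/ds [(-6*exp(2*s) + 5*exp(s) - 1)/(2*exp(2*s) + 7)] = (-10*exp(2*s) - 80*exp(s) + 35)*exp(s)/(4*exp(4*s) + 28*exp(2*s) + 49)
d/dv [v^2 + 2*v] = 2*v + 2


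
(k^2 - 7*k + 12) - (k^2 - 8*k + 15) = k - 3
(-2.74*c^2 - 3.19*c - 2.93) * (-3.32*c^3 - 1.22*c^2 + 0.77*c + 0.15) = 9.0968*c^5 + 13.9336*c^4 + 11.5096*c^3 + 0.7073*c^2 - 2.7346*c - 0.4395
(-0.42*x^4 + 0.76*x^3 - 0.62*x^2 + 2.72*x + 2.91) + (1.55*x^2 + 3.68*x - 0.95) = -0.42*x^4 + 0.76*x^3 + 0.93*x^2 + 6.4*x + 1.96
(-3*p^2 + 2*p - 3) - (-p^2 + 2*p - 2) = -2*p^2 - 1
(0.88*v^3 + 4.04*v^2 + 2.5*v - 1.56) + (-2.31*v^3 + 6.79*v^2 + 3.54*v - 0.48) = -1.43*v^3 + 10.83*v^2 + 6.04*v - 2.04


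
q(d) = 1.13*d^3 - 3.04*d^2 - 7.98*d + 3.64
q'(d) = 3.39*d^2 - 6.08*d - 7.98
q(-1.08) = 7.29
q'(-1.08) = 2.54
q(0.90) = -5.18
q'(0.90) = -10.71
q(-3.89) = -77.84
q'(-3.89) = 66.97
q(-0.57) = 6.99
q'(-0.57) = -3.41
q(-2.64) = -17.27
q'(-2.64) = 31.70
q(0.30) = 1.00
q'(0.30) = -9.50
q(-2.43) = -11.13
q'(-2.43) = 26.81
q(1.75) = -13.58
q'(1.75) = -8.24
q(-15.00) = -4374.41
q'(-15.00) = 845.97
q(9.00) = 509.35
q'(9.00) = 211.89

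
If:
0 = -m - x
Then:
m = -x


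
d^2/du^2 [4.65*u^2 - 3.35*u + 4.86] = 9.30000000000000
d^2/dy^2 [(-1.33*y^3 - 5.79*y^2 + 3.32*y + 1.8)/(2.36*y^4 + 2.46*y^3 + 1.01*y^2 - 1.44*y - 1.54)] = (-14.8151359999999*y^9 - 193.487904*y^8 + 39.2274479999999*y^7 + 409.75446*y^6 + 101.132352*y^5 - 363.429504*y^4 - 14.8756359999999*y^3 + 130.461012*y^2 + 37.2654*y - 29.123592)/(13.144256*y^12 + 41.103648*y^11 + 59.721216*y^10 + 26.0082*y^9 - 50.33328*y^8 - 92.852622*y^7 - 55.738411*y^6 + 19.339848*y^5 + 51.09285*y^4 + 27.95508*y^3 - 2.394084*y^2 - 10.245312*y - 3.652264)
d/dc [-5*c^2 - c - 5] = -10*c - 1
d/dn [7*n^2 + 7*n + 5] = 14*n + 7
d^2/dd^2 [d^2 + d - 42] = 2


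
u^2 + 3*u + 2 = (u + 1)*(u + 2)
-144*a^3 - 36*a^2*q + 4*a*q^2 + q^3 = (-6*a + q)*(4*a + q)*(6*a + q)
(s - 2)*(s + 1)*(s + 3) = s^3 + 2*s^2 - 5*s - 6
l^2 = l^2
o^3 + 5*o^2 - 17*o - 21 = (o - 3)*(o + 1)*(o + 7)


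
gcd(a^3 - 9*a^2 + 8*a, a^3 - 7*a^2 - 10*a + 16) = a^2 - 9*a + 8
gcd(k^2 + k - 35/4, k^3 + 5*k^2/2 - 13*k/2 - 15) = k - 5/2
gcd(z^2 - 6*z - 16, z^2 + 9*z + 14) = z + 2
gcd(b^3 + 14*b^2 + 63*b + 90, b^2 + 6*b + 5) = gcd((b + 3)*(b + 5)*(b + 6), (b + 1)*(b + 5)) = b + 5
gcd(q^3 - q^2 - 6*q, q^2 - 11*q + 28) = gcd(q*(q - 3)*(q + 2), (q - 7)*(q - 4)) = 1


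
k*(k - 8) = k^2 - 8*k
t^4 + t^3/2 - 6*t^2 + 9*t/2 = t*(t - 3/2)*(t - 1)*(t + 3)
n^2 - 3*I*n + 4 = (n - 4*I)*(n + I)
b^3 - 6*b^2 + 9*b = b*(b - 3)^2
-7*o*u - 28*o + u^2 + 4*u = (-7*o + u)*(u + 4)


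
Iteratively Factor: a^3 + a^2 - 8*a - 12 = (a - 3)*(a^2 + 4*a + 4) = (a - 3)*(a + 2)*(a + 2)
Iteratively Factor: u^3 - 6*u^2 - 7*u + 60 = (u - 4)*(u^2 - 2*u - 15) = (u - 4)*(u + 3)*(u - 5)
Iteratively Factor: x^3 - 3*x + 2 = (x + 2)*(x^2 - 2*x + 1) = (x - 1)*(x + 2)*(x - 1)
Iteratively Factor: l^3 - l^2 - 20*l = (l - 5)*(l^2 + 4*l) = (l - 5)*(l + 4)*(l)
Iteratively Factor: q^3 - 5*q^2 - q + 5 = (q - 1)*(q^2 - 4*q - 5) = (q - 5)*(q - 1)*(q + 1)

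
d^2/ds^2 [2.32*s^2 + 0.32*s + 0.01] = 4.64000000000000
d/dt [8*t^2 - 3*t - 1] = 16*t - 3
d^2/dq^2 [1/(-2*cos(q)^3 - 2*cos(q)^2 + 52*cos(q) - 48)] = ((101*cos(q) - 8*cos(2*q) - 9*cos(3*q))*(cos(q)^3 + cos(q)^2 - 26*cos(q) + 24)/8 - (3*cos(q)^2 + 2*cos(q) - 26)^2*sin(q)^2)/(cos(q)^3 + cos(q)^2 - 26*cos(q) + 24)^3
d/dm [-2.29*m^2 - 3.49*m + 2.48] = -4.58*m - 3.49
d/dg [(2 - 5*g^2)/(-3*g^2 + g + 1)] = (-5*g^2 + 2*g - 2)/(9*g^4 - 6*g^3 - 5*g^2 + 2*g + 1)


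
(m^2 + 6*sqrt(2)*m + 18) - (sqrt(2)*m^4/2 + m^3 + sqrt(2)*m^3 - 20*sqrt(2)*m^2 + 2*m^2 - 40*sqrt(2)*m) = -sqrt(2)*m^4/2 - sqrt(2)*m^3 - m^3 - m^2 + 20*sqrt(2)*m^2 + 46*sqrt(2)*m + 18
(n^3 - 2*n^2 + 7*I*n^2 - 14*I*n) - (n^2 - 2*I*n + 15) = n^3 - 3*n^2 + 7*I*n^2 - 12*I*n - 15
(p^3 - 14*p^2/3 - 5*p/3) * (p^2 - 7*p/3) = p^5 - 7*p^4 + 83*p^3/9 + 35*p^2/9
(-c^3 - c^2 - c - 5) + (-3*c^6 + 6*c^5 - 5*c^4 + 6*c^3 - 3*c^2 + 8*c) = -3*c^6 + 6*c^5 - 5*c^4 + 5*c^3 - 4*c^2 + 7*c - 5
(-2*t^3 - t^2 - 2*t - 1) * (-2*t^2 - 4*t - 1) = 4*t^5 + 10*t^4 + 10*t^3 + 11*t^2 + 6*t + 1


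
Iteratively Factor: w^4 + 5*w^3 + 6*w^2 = (w + 3)*(w^3 + 2*w^2) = w*(w + 3)*(w^2 + 2*w) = w*(w + 2)*(w + 3)*(w)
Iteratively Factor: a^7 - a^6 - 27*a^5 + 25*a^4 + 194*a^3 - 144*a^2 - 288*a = (a + 4)*(a^6 - 5*a^5 - 7*a^4 + 53*a^3 - 18*a^2 - 72*a) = (a + 1)*(a + 4)*(a^5 - 6*a^4 - a^3 + 54*a^2 - 72*a) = (a - 4)*(a + 1)*(a + 4)*(a^4 - 2*a^3 - 9*a^2 + 18*a) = a*(a - 4)*(a + 1)*(a + 4)*(a^3 - 2*a^2 - 9*a + 18) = a*(a - 4)*(a - 3)*(a + 1)*(a + 4)*(a^2 + a - 6) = a*(a - 4)*(a - 3)*(a - 2)*(a + 1)*(a + 4)*(a + 3)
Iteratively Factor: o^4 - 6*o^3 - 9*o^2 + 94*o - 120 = (o - 2)*(o^3 - 4*o^2 - 17*o + 60) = (o - 5)*(o - 2)*(o^2 + o - 12) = (o - 5)*(o - 2)*(o + 4)*(o - 3)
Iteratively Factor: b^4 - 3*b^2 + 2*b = (b - 1)*(b^3 + b^2 - 2*b) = (b - 1)*(b + 2)*(b^2 - b) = (b - 1)^2*(b + 2)*(b)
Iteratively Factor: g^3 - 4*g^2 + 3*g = (g - 3)*(g^2 - g) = g*(g - 3)*(g - 1)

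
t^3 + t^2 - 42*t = t*(t - 6)*(t + 7)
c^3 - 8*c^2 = c^2*(c - 8)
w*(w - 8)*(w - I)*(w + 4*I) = w^4 - 8*w^3 + 3*I*w^3 + 4*w^2 - 24*I*w^2 - 32*w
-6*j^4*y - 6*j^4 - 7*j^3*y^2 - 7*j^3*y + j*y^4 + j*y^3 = (-3*j + y)*(j + y)*(2*j + y)*(j*y + j)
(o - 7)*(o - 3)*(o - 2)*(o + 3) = o^4 - 9*o^3 + 5*o^2 + 81*o - 126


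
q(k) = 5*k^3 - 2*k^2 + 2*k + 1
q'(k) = 15*k^2 - 4*k + 2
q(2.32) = 57.31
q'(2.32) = 73.46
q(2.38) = 61.84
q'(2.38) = 77.45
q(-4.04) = -369.42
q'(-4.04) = 262.98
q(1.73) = 24.36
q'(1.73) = 39.97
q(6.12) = 1084.44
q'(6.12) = 539.34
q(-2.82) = -132.67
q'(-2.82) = 132.57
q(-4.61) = -540.59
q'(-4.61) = 339.22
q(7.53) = 2037.45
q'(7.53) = 822.39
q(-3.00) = -158.00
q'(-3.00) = 149.00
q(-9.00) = -3824.00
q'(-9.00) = 1253.00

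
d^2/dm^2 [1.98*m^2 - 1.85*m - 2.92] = 3.96000000000000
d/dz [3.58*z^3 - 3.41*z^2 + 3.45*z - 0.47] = 10.74*z^2 - 6.82*z + 3.45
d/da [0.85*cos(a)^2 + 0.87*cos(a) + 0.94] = -(1.7*cos(a) + 0.87)*sin(a)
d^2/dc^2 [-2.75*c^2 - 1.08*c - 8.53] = -5.50000000000000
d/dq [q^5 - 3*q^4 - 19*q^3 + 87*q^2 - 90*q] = 5*q^4 - 12*q^3 - 57*q^2 + 174*q - 90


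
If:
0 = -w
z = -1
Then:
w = 0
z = -1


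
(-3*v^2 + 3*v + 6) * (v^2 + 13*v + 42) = -3*v^4 - 36*v^3 - 81*v^2 + 204*v + 252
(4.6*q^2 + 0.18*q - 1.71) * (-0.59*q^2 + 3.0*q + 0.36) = -2.714*q^4 + 13.6938*q^3 + 3.2049*q^2 - 5.0652*q - 0.6156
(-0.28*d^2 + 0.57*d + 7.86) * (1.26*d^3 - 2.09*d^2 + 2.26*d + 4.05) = -0.3528*d^5 + 1.3034*d^4 + 8.0795*d^3 - 16.2732*d^2 + 20.0721*d + 31.833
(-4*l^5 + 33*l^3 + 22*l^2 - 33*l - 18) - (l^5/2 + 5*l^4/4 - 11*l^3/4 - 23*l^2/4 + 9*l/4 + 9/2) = -9*l^5/2 - 5*l^4/4 + 143*l^3/4 + 111*l^2/4 - 141*l/4 - 45/2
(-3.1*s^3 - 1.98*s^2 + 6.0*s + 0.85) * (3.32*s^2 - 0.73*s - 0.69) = -10.292*s^5 - 4.3106*s^4 + 23.5044*s^3 - 0.191800000000001*s^2 - 4.7605*s - 0.5865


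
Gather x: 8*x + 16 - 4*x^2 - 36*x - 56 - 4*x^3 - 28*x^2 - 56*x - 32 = -4*x^3 - 32*x^2 - 84*x - 72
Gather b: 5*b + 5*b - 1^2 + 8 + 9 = 10*b + 16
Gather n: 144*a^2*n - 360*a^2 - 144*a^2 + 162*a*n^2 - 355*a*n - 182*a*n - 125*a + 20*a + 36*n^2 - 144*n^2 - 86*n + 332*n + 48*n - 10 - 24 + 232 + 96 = -504*a^2 - 105*a + n^2*(162*a - 108) + n*(144*a^2 - 537*a + 294) + 294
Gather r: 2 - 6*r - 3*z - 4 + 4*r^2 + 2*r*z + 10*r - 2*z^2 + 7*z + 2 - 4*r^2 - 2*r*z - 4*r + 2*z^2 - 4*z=0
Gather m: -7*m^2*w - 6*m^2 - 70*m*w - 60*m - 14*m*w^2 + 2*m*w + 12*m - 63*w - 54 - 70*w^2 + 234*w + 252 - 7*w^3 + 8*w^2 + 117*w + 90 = m^2*(-7*w - 6) + m*(-14*w^2 - 68*w - 48) - 7*w^3 - 62*w^2 + 288*w + 288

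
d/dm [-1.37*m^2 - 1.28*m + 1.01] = -2.74*m - 1.28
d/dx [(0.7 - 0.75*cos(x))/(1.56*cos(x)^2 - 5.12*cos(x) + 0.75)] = (-1.17*cos(x)^2 + 2.184*cos(x) - 3.0215)*sin(x)/(2.4336*cos(x)^4 - 15.9744*cos(x)^3 + 28.5544*cos(x)^2 - 7.68*cos(x) + 0.5625)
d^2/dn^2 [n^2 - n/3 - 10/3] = 2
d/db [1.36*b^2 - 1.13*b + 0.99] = 2.72*b - 1.13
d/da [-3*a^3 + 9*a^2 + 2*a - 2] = -9*a^2 + 18*a + 2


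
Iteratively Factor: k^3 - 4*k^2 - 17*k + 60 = (k + 4)*(k^2 - 8*k + 15) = (k - 3)*(k + 4)*(k - 5)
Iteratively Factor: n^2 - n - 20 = (n + 4)*(n - 5)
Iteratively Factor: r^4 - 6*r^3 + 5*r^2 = (r - 5)*(r^3 - r^2) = r*(r - 5)*(r^2 - r) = r*(r - 5)*(r - 1)*(r)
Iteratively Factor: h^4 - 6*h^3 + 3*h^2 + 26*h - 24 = (h - 3)*(h^3 - 3*h^2 - 6*h + 8) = (h - 4)*(h - 3)*(h^2 + h - 2) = (h - 4)*(h - 3)*(h - 1)*(h + 2)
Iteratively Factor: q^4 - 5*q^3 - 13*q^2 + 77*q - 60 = (q - 5)*(q^3 - 13*q + 12) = (q - 5)*(q + 4)*(q^2 - 4*q + 3) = (q - 5)*(q - 3)*(q + 4)*(q - 1)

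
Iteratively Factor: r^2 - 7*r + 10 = (r - 2)*(r - 5)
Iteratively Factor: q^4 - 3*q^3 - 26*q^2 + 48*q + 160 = (q + 4)*(q^3 - 7*q^2 + 2*q + 40) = (q - 5)*(q + 4)*(q^2 - 2*q - 8) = (q - 5)*(q - 4)*(q + 4)*(q + 2)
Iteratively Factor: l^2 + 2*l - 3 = (l - 1)*(l + 3)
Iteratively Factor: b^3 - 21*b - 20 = (b - 5)*(b^2 + 5*b + 4) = (b - 5)*(b + 4)*(b + 1)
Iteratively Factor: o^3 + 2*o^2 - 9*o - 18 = (o + 3)*(o^2 - o - 6) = (o - 3)*(o + 3)*(o + 2)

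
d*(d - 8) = d^2 - 8*d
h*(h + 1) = h^2 + h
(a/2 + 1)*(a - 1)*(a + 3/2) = a^3/2 + 5*a^2/4 - a/4 - 3/2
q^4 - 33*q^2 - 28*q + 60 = (q - 6)*(q - 1)*(q + 2)*(q + 5)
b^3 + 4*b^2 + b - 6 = (b - 1)*(b + 2)*(b + 3)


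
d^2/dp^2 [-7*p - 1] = 0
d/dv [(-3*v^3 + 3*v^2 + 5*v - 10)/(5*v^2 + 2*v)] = (-15*v^4 - 12*v^3 - 19*v^2 + 100*v + 20)/(v^2*(25*v^2 + 20*v + 4))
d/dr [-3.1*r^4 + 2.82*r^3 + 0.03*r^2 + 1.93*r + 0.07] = -12.4*r^3 + 8.46*r^2 + 0.06*r + 1.93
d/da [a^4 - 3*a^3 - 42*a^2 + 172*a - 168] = 4*a^3 - 9*a^2 - 84*a + 172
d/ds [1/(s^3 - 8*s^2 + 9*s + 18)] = (-3*s^2 + 16*s - 9)/(s^3 - 8*s^2 + 9*s + 18)^2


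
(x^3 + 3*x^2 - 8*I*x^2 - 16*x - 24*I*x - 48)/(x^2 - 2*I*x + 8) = (x^2 + x*(3 - 4*I) - 12*I)/(x + 2*I)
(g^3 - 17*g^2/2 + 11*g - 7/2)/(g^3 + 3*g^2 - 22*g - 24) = (2*g^3 - 17*g^2 + 22*g - 7)/(2*(g^3 + 3*g^2 - 22*g - 24))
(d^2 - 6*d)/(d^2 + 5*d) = (d - 6)/(d + 5)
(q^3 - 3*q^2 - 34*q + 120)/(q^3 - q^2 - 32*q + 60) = (q - 4)/(q - 2)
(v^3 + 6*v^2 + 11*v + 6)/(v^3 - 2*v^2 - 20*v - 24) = (v^2 + 4*v + 3)/(v^2 - 4*v - 12)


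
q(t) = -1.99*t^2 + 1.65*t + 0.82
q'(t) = 1.65 - 3.98*t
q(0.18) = 1.05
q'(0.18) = 0.93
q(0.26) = 1.11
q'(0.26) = 0.62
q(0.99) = 0.50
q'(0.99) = -2.29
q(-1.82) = -8.77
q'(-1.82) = 8.89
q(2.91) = -11.23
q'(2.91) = -9.93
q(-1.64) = -7.24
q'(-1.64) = 8.18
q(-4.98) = -56.75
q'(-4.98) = 21.47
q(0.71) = 0.99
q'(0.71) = -1.18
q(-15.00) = -471.68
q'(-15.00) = 61.35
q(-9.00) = -175.22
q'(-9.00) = 37.47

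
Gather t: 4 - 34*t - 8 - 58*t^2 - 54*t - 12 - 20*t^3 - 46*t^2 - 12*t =-20*t^3 - 104*t^2 - 100*t - 16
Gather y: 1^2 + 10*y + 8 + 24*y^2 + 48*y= 24*y^2 + 58*y + 9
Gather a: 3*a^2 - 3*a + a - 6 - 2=3*a^2 - 2*a - 8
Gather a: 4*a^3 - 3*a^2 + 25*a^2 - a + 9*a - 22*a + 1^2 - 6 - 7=4*a^3 + 22*a^2 - 14*a - 12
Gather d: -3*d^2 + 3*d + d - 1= -3*d^2 + 4*d - 1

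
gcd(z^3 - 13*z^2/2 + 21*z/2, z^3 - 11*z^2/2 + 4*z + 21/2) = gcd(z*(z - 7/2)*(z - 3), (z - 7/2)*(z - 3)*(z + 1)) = z^2 - 13*z/2 + 21/2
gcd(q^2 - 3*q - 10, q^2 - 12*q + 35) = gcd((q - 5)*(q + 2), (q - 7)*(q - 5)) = q - 5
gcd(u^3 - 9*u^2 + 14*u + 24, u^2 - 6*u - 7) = u + 1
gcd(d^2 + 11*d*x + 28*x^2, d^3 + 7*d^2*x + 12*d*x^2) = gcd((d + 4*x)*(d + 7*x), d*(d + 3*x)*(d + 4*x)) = d + 4*x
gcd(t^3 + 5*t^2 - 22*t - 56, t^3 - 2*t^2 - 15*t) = 1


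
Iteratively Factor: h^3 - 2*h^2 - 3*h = (h - 3)*(h^2 + h) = h*(h - 3)*(h + 1)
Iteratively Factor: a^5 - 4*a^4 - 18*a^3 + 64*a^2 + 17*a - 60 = (a - 1)*(a^4 - 3*a^3 - 21*a^2 + 43*a + 60) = (a - 1)*(a + 4)*(a^3 - 7*a^2 + 7*a + 15) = (a - 1)*(a + 1)*(a + 4)*(a^2 - 8*a + 15) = (a - 3)*(a - 1)*(a + 1)*(a + 4)*(a - 5)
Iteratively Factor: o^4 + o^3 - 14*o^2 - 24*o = (o - 4)*(o^3 + 5*o^2 + 6*o) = o*(o - 4)*(o^2 + 5*o + 6) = o*(o - 4)*(o + 2)*(o + 3)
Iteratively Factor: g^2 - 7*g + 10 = (g - 5)*(g - 2)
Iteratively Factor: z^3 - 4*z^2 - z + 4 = (z + 1)*(z^2 - 5*z + 4) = (z - 4)*(z + 1)*(z - 1)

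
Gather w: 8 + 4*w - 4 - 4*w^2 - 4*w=4 - 4*w^2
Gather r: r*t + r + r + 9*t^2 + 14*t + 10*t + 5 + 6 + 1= r*(t + 2) + 9*t^2 + 24*t + 12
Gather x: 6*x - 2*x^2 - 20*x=-2*x^2 - 14*x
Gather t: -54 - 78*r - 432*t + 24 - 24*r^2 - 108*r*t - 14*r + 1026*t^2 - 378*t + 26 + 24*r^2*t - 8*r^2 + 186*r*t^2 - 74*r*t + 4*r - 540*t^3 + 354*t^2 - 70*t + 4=-32*r^2 - 88*r - 540*t^3 + t^2*(186*r + 1380) + t*(24*r^2 - 182*r - 880)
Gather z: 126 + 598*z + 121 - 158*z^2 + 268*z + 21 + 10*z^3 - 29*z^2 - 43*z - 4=10*z^3 - 187*z^2 + 823*z + 264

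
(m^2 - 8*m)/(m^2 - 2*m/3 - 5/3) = 3*m*(8 - m)/(-3*m^2 + 2*m + 5)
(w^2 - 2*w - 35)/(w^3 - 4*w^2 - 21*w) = (w + 5)/(w*(w + 3))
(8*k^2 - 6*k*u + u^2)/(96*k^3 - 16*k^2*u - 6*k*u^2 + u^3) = (-2*k + u)/(-24*k^2 - 2*k*u + u^2)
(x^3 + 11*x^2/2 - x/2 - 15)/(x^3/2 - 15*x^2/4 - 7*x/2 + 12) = 2*(x + 5)/(x - 8)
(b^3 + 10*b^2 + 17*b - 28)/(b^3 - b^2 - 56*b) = (b^2 + 3*b - 4)/(b*(b - 8))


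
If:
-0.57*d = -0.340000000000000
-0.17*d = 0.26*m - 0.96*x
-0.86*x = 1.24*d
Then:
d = 0.60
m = -3.57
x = -0.86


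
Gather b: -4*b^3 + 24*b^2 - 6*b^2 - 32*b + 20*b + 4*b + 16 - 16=-4*b^3 + 18*b^2 - 8*b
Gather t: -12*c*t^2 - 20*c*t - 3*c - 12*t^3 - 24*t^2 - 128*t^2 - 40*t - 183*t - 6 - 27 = -3*c - 12*t^3 + t^2*(-12*c - 152) + t*(-20*c - 223) - 33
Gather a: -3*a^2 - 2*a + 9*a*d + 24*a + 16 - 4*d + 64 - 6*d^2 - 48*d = -3*a^2 + a*(9*d + 22) - 6*d^2 - 52*d + 80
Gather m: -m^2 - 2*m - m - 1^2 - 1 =-m^2 - 3*m - 2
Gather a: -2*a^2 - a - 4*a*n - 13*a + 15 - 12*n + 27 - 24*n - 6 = -2*a^2 + a*(-4*n - 14) - 36*n + 36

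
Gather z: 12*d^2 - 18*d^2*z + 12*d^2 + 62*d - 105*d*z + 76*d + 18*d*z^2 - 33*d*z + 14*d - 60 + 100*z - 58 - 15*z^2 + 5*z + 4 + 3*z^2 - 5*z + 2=24*d^2 + 152*d + z^2*(18*d - 12) + z*(-18*d^2 - 138*d + 100) - 112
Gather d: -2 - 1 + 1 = -2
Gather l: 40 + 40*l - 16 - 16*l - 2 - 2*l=22*l + 22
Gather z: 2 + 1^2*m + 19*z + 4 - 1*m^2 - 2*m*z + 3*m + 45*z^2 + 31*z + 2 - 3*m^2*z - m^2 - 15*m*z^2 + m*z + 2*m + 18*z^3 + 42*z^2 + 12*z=-2*m^2 + 6*m + 18*z^3 + z^2*(87 - 15*m) + z*(-3*m^2 - m + 62) + 8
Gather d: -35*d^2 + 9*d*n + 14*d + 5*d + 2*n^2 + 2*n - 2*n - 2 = -35*d^2 + d*(9*n + 19) + 2*n^2 - 2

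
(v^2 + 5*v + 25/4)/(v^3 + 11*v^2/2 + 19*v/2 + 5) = (v + 5/2)/(v^2 + 3*v + 2)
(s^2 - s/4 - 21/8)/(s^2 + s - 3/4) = (4*s - 7)/(2*(2*s - 1))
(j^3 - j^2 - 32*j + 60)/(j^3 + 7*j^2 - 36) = (j - 5)/(j + 3)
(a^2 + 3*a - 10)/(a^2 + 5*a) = (a - 2)/a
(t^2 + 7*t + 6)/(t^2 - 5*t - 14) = (t^2 + 7*t + 6)/(t^2 - 5*t - 14)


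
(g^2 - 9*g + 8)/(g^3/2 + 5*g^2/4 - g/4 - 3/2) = 4*(g - 8)/(2*g^2 + 7*g + 6)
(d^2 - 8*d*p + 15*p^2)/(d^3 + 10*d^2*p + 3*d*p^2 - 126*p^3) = (d - 5*p)/(d^2 + 13*d*p + 42*p^2)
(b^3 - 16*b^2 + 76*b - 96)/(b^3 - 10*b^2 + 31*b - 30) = (b^2 - 14*b + 48)/(b^2 - 8*b + 15)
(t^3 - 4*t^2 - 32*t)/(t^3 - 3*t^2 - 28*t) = (t - 8)/(t - 7)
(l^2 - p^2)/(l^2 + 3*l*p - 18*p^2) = (l^2 - p^2)/(l^2 + 3*l*p - 18*p^2)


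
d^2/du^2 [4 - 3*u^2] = -6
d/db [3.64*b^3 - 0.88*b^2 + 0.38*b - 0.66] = 10.92*b^2 - 1.76*b + 0.38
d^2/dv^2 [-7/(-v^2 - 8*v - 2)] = 14*(-v^2 - 8*v + 4*(v + 4)^2 - 2)/(v^2 + 8*v + 2)^3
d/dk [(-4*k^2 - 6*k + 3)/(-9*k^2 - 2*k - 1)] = 2*(-23*k^2 + 31*k + 6)/(81*k^4 + 36*k^3 + 22*k^2 + 4*k + 1)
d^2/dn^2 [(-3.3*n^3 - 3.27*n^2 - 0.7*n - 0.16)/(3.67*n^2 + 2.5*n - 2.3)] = (-1.13686837721616e-13*n^4 - 55.81256*n^3 - 64.6925640000001*n^2 - 149.0022*n - 47.34772)/(49.430863*n^6 + 101.01675*n^5 - 24.12291*n^4 - 110.99*n^3 + 15.1179*n^2 + 39.675*n - 12.167)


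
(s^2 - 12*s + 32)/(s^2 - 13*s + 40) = (s - 4)/(s - 5)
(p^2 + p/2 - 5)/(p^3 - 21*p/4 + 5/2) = 2/(2*p - 1)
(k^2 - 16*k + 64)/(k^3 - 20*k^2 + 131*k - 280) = (k - 8)/(k^2 - 12*k + 35)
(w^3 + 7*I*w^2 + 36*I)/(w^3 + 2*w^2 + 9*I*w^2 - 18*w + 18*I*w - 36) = (w - 2*I)/(w + 2)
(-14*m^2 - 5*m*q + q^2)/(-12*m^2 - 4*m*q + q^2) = (-7*m + q)/(-6*m + q)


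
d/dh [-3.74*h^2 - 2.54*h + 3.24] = -7.48*h - 2.54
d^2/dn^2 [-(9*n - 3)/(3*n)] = 2/n^3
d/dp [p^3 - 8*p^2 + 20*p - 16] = 3*p^2 - 16*p + 20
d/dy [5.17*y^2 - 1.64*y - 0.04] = 10.34*y - 1.64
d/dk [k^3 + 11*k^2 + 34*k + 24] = 3*k^2 + 22*k + 34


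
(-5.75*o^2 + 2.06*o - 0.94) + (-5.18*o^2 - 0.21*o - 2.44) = -10.93*o^2 + 1.85*o - 3.38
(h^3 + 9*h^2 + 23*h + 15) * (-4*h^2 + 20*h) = -4*h^5 - 16*h^4 + 88*h^3 + 400*h^2 + 300*h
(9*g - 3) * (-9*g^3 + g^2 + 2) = -81*g^4 + 36*g^3 - 3*g^2 + 18*g - 6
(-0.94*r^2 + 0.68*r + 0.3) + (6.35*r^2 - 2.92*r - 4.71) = 5.41*r^2 - 2.24*r - 4.41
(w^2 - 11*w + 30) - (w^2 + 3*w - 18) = 48 - 14*w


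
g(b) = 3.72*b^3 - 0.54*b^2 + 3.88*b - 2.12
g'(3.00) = 101.08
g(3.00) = 105.10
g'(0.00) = 3.88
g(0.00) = -2.12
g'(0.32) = 4.68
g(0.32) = -0.81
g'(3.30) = 121.85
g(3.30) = 138.49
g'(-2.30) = 65.40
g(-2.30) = -59.16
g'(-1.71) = 38.36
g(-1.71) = -28.93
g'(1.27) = 20.51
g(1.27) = 9.56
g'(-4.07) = 193.14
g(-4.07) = -277.66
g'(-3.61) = 153.22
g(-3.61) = -198.17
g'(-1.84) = 43.65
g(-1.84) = -34.26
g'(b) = 11.16*b^2 - 1.08*b + 3.88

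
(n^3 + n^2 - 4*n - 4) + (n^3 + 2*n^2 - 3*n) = 2*n^3 + 3*n^2 - 7*n - 4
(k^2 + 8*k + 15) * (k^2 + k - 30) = k^4 + 9*k^3 - 7*k^2 - 225*k - 450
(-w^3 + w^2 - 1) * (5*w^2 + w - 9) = -5*w^5 + 4*w^4 + 10*w^3 - 14*w^2 - w + 9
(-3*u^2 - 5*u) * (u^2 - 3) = -3*u^4 - 5*u^3 + 9*u^2 + 15*u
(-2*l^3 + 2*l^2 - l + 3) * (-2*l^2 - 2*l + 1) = 4*l^5 - 4*l^3 - 2*l^2 - 7*l + 3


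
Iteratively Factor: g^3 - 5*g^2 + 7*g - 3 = (g - 1)*(g^2 - 4*g + 3) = (g - 3)*(g - 1)*(g - 1)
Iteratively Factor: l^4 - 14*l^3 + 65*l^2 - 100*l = (l - 5)*(l^3 - 9*l^2 + 20*l) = (l - 5)*(l - 4)*(l^2 - 5*l) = (l - 5)^2*(l - 4)*(l)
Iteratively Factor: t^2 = (t)*(t)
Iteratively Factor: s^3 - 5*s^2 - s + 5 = (s - 1)*(s^2 - 4*s - 5) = (s - 5)*(s - 1)*(s + 1)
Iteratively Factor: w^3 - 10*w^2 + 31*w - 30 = (w - 2)*(w^2 - 8*w + 15) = (w - 3)*(w - 2)*(w - 5)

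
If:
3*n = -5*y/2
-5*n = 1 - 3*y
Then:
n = -5/43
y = 6/43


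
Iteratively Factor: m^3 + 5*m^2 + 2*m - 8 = (m - 1)*(m^2 + 6*m + 8) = (m - 1)*(m + 2)*(m + 4)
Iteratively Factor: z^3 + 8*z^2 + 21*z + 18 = (z + 2)*(z^2 + 6*z + 9) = (z + 2)*(z + 3)*(z + 3)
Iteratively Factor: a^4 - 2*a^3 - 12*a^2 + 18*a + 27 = (a - 3)*(a^3 + a^2 - 9*a - 9) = (a - 3)*(a + 1)*(a^2 - 9) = (a - 3)*(a + 1)*(a + 3)*(a - 3)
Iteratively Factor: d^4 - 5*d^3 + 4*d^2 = (d)*(d^3 - 5*d^2 + 4*d) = d*(d - 4)*(d^2 - d) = d^2*(d - 4)*(d - 1)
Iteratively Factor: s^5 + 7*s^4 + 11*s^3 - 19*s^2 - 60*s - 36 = (s - 2)*(s^4 + 9*s^3 + 29*s^2 + 39*s + 18) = (s - 2)*(s + 1)*(s^3 + 8*s^2 + 21*s + 18) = (s - 2)*(s + 1)*(s + 3)*(s^2 + 5*s + 6) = (s - 2)*(s + 1)*(s + 3)^2*(s + 2)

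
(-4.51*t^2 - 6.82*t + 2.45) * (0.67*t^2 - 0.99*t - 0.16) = -3.0217*t^4 - 0.104500000000001*t^3 + 9.1149*t^2 - 1.3343*t - 0.392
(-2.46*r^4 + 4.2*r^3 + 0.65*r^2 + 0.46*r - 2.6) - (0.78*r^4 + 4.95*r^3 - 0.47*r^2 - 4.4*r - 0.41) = -3.24*r^4 - 0.75*r^3 + 1.12*r^2 + 4.86*r - 2.19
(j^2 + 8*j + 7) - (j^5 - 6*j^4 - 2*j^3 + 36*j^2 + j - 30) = -j^5 + 6*j^4 + 2*j^3 - 35*j^2 + 7*j + 37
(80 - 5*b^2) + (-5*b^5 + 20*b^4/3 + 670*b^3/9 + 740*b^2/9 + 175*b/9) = -5*b^5 + 20*b^4/3 + 670*b^3/9 + 695*b^2/9 + 175*b/9 + 80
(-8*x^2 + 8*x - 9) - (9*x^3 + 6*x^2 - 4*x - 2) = -9*x^3 - 14*x^2 + 12*x - 7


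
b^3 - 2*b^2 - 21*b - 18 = (b - 6)*(b + 1)*(b + 3)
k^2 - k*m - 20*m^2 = (k - 5*m)*(k + 4*m)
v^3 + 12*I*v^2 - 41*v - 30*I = (v + I)*(v + 5*I)*(v + 6*I)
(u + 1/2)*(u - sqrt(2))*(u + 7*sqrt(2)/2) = u^3 + u^2/2 + 5*sqrt(2)*u^2/2 - 7*u + 5*sqrt(2)*u/4 - 7/2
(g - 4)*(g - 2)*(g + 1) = g^3 - 5*g^2 + 2*g + 8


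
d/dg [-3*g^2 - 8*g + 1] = -6*g - 8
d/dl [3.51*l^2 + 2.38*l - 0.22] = 7.02*l + 2.38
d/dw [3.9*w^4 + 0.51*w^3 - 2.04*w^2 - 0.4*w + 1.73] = 15.6*w^3 + 1.53*w^2 - 4.08*w - 0.4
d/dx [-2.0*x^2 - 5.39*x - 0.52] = -4.0*x - 5.39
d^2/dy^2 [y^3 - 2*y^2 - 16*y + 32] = 6*y - 4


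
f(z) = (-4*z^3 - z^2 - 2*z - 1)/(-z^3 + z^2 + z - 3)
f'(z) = (-12*z^2 - 2*z - 2)/(-z^3 + z^2 + z - 3) + (3*z^2 - 2*z - 1)*(-4*z^3 - z^2 - 2*z - 1)/(-z^3 + z^2 + z - 3)^2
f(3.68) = 6.21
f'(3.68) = -0.80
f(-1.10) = -3.41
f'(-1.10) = 19.75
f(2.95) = 6.95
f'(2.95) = -1.24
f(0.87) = 3.02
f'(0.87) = 7.01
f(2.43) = 7.67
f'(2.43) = -1.47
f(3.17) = 6.69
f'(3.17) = -1.10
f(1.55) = 7.72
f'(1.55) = 3.59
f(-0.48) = -0.05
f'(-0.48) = 1.22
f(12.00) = 4.50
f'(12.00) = -0.05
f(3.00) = 6.89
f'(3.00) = -1.21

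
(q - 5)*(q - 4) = q^2 - 9*q + 20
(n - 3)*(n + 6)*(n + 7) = n^3 + 10*n^2 + 3*n - 126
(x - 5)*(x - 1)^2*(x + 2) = x^4 - 5*x^3 - 3*x^2 + 17*x - 10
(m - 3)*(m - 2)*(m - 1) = m^3 - 6*m^2 + 11*m - 6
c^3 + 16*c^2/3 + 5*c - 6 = (c - 2/3)*(c + 3)^2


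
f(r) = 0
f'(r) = 0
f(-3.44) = 0.00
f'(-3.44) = 0.00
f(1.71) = 0.00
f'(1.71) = 0.00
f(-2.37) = 0.00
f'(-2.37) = 0.00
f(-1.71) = 0.00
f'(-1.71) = 0.00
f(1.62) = 0.00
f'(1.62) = 0.00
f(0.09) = 0.00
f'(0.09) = 0.00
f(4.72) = 0.00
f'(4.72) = 0.00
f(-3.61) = 0.00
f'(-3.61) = 0.00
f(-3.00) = 0.00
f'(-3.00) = 0.00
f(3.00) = 0.00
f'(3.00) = 0.00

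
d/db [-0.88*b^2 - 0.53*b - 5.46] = -1.76*b - 0.53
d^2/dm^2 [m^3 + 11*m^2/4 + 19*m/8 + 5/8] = 6*m + 11/2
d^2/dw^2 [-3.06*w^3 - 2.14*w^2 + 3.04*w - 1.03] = -18.36*w - 4.28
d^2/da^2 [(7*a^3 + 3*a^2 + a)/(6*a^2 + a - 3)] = 2*(151*a^3 + 99*a^2 + 243*a + 30)/(216*a^6 + 108*a^5 - 306*a^4 - 107*a^3 + 153*a^2 + 27*a - 27)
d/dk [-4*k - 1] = -4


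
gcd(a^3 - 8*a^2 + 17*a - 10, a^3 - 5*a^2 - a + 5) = a^2 - 6*a + 5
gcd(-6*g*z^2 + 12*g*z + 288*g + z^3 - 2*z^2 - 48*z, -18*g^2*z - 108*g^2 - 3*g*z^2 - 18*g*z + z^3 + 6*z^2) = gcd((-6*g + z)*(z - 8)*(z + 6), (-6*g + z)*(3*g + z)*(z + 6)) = -6*g*z - 36*g + z^2 + 6*z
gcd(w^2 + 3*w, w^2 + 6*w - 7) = 1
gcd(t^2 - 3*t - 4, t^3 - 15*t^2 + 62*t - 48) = 1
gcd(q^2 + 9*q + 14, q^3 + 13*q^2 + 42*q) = q + 7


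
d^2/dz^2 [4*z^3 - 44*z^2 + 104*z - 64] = 24*z - 88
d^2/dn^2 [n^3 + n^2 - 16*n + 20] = 6*n + 2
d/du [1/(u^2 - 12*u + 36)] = 2*(6 - u)/(u^2 - 12*u + 36)^2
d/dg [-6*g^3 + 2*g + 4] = 2 - 18*g^2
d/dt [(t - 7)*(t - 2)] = 2*t - 9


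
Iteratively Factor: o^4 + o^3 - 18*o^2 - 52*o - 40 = (o + 2)*(o^3 - o^2 - 16*o - 20) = (o - 5)*(o + 2)*(o^2 + 4*o + 4) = (o - 5)*(o + 2)^2*(o + 2)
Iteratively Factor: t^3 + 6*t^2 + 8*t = (t + 4)*(t^2 + 2*t) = t*(t + 4)*(t + 2)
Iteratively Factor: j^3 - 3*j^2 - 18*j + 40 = (j - 2)*(j^2 - j - 20) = (j - 2)*(j + 4)*(j - 5)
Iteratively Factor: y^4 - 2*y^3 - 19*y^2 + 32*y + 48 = (y - 3)*(y^3 + y^2 - 16*y - 16) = (y - 3)*(y + 1)*(y^2 - 16) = (y - 4)*(y - 3)*(y + 1)*(y + 4)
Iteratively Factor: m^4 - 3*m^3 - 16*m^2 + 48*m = (m - 3)*(m^3 - 16*m) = m*(m - 3)*(m^2 - 16) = m*(m - 4)*(m - 3)*(m + 4)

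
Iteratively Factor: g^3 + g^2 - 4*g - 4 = (g + 1)*(g^2 - 4) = (g + 1)*(g + 2)*(g - 2)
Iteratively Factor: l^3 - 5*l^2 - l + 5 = (l - 1)*(l^2 - 4*l - 5) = (l - 5)*(l - 1)*(l + 1)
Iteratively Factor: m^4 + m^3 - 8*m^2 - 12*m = (m + 2)*(m^3 - m^2 - 6*m) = m*(m + 2)*(m^2 - m - 6) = m*(m + 2)^2*(m - 3)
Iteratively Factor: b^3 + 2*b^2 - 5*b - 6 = (b + 1)*(b^2 + b - 6) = (b + 1)*(b + 3)*(b - 2)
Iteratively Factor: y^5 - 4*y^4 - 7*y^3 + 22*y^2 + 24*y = (y + 1)*(y^4 - 5*y^3 - 2*y^2 + 24*y) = (y - 3)*(y + 1)*(y^3 - 2*y^2 - 8*y) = (y - 3)*(y + 1)*(y + 2)*(y^2 - 4*y) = y*(y - 3)*(y + 1)*(y + 2)*(y - 4)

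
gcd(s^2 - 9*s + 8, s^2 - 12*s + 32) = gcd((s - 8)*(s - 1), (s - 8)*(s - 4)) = s - 8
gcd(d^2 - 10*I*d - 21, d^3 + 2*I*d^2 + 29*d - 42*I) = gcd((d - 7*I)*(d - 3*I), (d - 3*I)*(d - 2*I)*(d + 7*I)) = d - 3*I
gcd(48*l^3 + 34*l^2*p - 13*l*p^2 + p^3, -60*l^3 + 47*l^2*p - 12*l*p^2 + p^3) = 1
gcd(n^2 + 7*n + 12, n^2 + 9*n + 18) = n + 3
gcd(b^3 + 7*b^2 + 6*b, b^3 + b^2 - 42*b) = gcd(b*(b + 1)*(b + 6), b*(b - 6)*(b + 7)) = b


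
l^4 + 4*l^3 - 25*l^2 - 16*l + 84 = (l - 3)*(l - 2)*(l + 2)*(l + 7)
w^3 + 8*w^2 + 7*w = w*(w + 1)*(w + 7)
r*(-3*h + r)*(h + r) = -3*h^2*r - 2*h*r^2 + r^3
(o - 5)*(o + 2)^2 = o^3 - o^2 - 16*o - 20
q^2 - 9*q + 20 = (q - 5)*(q - 4)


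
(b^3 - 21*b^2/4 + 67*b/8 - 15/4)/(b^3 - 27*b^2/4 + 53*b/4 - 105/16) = 2*(b - 2)/(2*b - 7)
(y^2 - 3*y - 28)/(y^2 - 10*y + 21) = (y + 4)/(y - 3)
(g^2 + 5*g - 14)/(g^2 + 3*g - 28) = (g - 2)/(g - 4)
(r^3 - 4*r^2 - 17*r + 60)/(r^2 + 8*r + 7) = (r^3 - 4*r^2 - 17*r + 60)/(r^2 + 8*r + 7)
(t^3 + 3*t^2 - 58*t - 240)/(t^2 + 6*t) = t - 3 - 40/t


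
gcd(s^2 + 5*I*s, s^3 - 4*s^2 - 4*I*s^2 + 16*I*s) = s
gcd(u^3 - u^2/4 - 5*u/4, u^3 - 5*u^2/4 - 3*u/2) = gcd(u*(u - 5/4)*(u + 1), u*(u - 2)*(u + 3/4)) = u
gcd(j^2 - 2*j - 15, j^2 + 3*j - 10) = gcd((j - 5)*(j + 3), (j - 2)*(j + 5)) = 1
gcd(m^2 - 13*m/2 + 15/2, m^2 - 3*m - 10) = m - 5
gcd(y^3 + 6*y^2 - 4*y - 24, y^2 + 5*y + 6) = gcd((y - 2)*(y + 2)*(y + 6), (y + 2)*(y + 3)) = y + 2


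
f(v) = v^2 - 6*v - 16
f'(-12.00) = -30.00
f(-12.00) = 200.00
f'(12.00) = 18.00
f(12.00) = 56.00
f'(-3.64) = -13.28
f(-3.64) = 19.09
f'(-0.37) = -6.74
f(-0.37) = -13.64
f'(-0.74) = -7.48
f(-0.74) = -11.01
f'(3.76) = 1.52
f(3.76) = -24.42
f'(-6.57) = -19.14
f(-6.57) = 66.58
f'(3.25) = 0.50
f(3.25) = -24.94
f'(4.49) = 2.98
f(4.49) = -22.78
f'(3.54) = 1.08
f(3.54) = -24.71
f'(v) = 2*v - 6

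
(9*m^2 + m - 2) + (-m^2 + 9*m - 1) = 8*m^2 + 10*m - 3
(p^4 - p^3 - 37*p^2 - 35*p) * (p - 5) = p^5 - 6*p^4 - 32*p^3 + 150*p^2 + 175*p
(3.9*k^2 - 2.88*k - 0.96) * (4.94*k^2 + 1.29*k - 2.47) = 19.266*k^4 - 9.1962*k^3 - 18.0906*k^2 + 5.8752*k + 2.3712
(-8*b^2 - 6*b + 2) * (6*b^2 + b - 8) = -48*b^4 - 44*b^3 + 70*b^2 + 50*b - 16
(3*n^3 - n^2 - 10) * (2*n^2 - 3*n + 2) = 6*n^5 - 11*n^4 + 9*n^3 - 22*n^2 + 30*n - 20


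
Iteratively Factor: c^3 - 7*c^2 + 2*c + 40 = (c - 4)*(c^2 - 3*c - 10) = (c - 4)*(c + 2)*(c - 5)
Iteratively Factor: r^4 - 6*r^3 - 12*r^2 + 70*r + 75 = (r - 5)*(r^3 - r^2 - 17*r - 15) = (r - 5)*(r + 3)*(r^2 - 4*r - 5) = (r - 5)*(r + 1)*(r + 3)*(r - 5)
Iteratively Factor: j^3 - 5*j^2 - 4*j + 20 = (j + 2)*(j^2 - 7*j + 10) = (j - 5)*(j + 2)*(j - 2)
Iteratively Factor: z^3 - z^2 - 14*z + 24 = (z - 2)*(z^2 + z - 12) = (z - 2)*(z + 4)*(z - 3)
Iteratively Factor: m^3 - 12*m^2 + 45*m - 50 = (m - 2)*(m^2 - 10*m + 25) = (m - 5)*(m - 2)*(m - 5)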